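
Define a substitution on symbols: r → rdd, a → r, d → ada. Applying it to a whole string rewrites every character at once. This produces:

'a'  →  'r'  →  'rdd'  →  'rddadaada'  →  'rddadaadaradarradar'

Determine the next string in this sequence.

Rewriting the 19 symbols of rddadaadaradarradar one by one yields rdd ada ada r ada r r ada r rdd r ada r rdd rdd r ada r rdd; concatenated:

rddadaadaradarradarrddradarrddrddradarrdd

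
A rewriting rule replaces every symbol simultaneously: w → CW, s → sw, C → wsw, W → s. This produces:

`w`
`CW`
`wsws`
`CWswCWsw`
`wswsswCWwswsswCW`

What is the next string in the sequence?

CWswCWswswCWwswsCWswCWswswCWwsws

Applying the rule to each of the 16 symbols of wswsswCWwswsswCW gives the pieces CW sw CW sw sw CW wsw s CW sw CW sw sw CW wsw s, which concatenate to the answer.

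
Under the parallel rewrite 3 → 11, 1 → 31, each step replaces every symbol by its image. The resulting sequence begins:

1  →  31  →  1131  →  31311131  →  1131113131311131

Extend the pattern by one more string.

31311131313111311131113131311131

φ(1131113131311131) expands symbol-by-symbol to 31 31 11 31 31 31 11 31 11 31 11 31 31 31 11 31; joining the 16 pieces gives the next term.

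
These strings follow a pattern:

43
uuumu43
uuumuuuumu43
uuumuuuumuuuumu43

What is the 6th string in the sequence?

uuumuuuumuuuumuuuumuuuumu43

Every step adds uuumu at the front: s(k+1) = uuumu·s(k).
From uuumuuuumuuuumu43, 2 further steps: uuumuuuumuuuumu43 → uuumuuuumuuuumuuuumu43 → (answer).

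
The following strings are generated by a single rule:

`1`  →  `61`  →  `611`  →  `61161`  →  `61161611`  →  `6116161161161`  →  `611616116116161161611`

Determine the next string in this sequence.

6116161161161611616116116161161161

Each term (from the third on) is the previous term followed by the one before it: term 3 = 61·1 = 611.
So term 8 is 611616116116161161611·6116161161161.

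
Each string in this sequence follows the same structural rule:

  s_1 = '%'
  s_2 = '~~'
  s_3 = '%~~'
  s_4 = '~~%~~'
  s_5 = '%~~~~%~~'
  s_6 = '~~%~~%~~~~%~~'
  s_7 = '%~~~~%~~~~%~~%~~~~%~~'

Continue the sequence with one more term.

This is a Fibonacci-style word recurrence s(k) = s(k−2)·s(k−1): e.g. %·~~ = %~~.
The next term joins ~~%~~%~~~~%~~ and %~~~~%~~~~%~~%~~~~%~~.

~~%~~%~~~~%~~%~~~~%~~~~%~~%~~~~%~~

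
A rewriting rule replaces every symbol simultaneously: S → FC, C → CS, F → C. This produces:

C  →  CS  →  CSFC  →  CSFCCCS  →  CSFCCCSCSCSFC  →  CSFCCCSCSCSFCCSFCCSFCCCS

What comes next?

Replace each of the 24 characters of CSFCCCSCSCSFCCSFCCSFCCCS in place — CS FC C CS CS CS FC CS FC CS FC C CS CS FC C CS CS FC C CS CS CS FC — and concatenate.

CSFCCCSCSCSFCCSFCCSFCCCSCSFCCCSCSFCCCSCSCSFC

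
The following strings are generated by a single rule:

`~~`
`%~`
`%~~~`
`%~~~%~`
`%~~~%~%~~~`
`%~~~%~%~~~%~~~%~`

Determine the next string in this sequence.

Each term (from the third on) is the previous term followed by the one before it: term 3 = %~·~~ = %~~~.
Continuing: %~~~%~%~~~%~~~%~ · %~~~%~%~~~ gives term 7.

%~~~%~%~~~%~~~%~%~~~%~%~~~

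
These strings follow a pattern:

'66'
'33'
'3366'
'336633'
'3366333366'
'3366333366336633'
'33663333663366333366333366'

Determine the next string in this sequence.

Each term (from the third on) is the previous term followed by the one before it: term 3 = 33·66 = 3366.
Continuing: 33663333663366333366333366 · 3366333366336633 gives term 8.

336633336633663333663333663366333366336633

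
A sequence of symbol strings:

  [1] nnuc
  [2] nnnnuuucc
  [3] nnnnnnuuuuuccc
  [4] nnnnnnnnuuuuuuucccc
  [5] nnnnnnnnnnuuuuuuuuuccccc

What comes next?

Reading off run lengths: n runs 2, 4, 6, 8, 10; u runs 1, 3, 5, 7, 9; c runs 1, 2, 3, 4, 5 — each is linear in n (n = 1, 2, …).
At n = 6 the blocks have lengths 12, 11, 6.

nnnnnnnnnnnnuuuuuuuuuuucccccc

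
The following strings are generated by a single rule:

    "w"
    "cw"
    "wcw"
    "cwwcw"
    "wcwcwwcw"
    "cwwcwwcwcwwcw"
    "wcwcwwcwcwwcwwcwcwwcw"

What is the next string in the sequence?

Each term (from the third on) is the two preceding terms concatenated in order: term 3 = w·cw = wcw.
Continuing: cwwcwwcwcwwcw · wcwcwwcwcwwcwwcwcwwcw gives term 8.

cwwcwwcwcwwcwwcwcwwcwcwwcwwcwcwwcw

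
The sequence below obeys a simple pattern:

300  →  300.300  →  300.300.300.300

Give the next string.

300.300.300.300.300.300.300.300

Every step duplicates the string with '.' between the halves.
One more doubling of 300.300.300.300 gives the answer.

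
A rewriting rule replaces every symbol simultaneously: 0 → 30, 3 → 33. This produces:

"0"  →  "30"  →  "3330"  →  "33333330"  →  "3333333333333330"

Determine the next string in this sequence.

φ(3333333333333330) expands symbol-by-symbol to 33 33 33 33 33 33 33 33 33 33 33 33 33 33 33 30; joining the 16 pieces gives the next term.

33333333333333333333333333333330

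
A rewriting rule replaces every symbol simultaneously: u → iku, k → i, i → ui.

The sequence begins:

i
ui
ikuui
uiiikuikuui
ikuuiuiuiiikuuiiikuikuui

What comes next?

Applying the rule to each of the 24 symbols of ikuuiuiuiiikuuiiikuikuui gives the pieces ui i iku iku ui iku ui iku ui ui ui i iku iku ui ui ui i iku ui i iku iku ui, which concatenate to the answer.

uiiikuikuuiikuuiikuuiuiuiiikuikuuiuiuiiikuuiiikuikuui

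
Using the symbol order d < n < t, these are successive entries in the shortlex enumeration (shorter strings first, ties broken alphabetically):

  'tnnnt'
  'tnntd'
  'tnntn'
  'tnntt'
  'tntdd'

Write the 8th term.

tntnd

Advancing 3 positions from tntdd through tntdd → tntdn → tntdt reaches term 8.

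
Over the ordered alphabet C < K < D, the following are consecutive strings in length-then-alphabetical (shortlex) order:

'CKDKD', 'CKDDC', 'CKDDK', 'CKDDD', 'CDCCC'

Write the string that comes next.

The successor of CDCCC increments the rightmost position that isn't already D and resets every position after it to C.

CDCCK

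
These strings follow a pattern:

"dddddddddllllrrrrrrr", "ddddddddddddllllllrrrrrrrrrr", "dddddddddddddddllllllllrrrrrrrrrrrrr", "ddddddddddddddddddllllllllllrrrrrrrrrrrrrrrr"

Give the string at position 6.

ddddddddddddddddddddddddllllllllllllllrrrrrrrrrrrrrrrrrrrrrr

The n-th term is 3n d's then 2n-2 l's then 3n-2 r's, where the shown terms are n = 3, 4, 5, 6.
At n = 8 the blocks have lengths 24, 14, 22.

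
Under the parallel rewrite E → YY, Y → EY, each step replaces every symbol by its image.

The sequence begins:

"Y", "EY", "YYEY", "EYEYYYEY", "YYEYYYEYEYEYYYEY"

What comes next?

EYEYYYEYEYEYYYEYYYEYYYEYEYEYYYEY

Replace each of the 16 characters of YYEYYYEYEYEYYYEY in place — EY EY YY EY EY EY YY EY YY EY YY EY EY EY YY EY — and concatenate.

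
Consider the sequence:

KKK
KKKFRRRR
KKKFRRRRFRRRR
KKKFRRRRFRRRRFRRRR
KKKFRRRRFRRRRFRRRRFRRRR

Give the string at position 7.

Each term is the previous one with FRRRR appended.
From KKKFRRRRFRRRRFRRRRFRRRR, 2 further steps: KKKFRRRRFRRRRFRRRRFRRRR → KKKFRRRRFRRRRFRRRRFRRRRFRRRR → (answer).

KKKFRRRRFRRRRFRRRRFRRRRFRRRRFRRRR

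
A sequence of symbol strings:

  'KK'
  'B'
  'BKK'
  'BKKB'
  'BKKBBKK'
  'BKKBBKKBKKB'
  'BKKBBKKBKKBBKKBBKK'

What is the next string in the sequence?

BKKBBKKBKKBBKKBBKKBKKBBKKBKKB

From term 3 onward, concatenate the last term with the second-to-last: B·KK = BKK, BKK·B = BKKB, …
The next term joins BKKBBKKBKKBBKKBBKK and BKKBBKKBKKB.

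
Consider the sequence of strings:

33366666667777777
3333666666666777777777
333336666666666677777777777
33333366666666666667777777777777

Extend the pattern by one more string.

3333333666666666666666777777777777777

Each string has the form 3^{n} 6^{2n+1} 7^{2n+1}, where the shown terms are n = 3, 4, 5, 6.
At n = 7 the blocks have lengths 7, 15, 15.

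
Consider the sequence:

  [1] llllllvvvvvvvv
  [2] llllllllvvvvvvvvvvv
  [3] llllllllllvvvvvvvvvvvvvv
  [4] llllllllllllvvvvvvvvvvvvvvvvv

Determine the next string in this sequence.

Reading off run lengths: l runs 6, 8, 10, 12; v runs 8, 11, 14, 17 — each is linear in n, where the shown terms are n = 3, 4, 5, 6.
For the next term, n = 7, so the run lengths are 14, 20.

llllllllllllllvvvvvvvvvvvvvvvvvvvv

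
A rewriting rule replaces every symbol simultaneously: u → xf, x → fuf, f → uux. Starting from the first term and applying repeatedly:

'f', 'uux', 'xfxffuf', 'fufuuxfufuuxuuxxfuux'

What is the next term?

uuxxfuuxxfxffufuuxxfuuxxfxffufxfxffuffufuuxxfxffuf

φ(fufuuxfufuuxuuxxfuux) expands symbol-by-symbol to uux xf uux xf xf fuf uux xf uux xf xf fuf xf xf fuf fuf uux xf xf fuf; joining the 20 pieces gives the next term.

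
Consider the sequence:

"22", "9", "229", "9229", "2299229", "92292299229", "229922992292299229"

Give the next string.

92292299229229922992292299229

This is a Fibonacci-style word recurrence s(k) = s(k−2)·s(k−1): e.g. 22·9 = 229.
The next term joins 92292299229 and 229922992292299229.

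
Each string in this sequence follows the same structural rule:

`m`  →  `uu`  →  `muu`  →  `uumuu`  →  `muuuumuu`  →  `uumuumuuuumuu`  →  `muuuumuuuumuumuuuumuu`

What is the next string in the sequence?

Each term (from the third on) is the two preceding terms concatenated in order: term 3 = m·uu = muu.
So term 8 is uumuumuuuumuu·muuuumuuuumuumuuuumuu.

uumuumuuuumuumuuuumuuuumuumuuuumuu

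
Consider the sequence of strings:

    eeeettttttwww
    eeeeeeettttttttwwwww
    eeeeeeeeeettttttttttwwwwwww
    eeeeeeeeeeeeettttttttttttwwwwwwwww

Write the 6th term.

Reading off run lengths: e runs 4, 7, 10, 13; t runs 6, 8, 10, 12; w runs 3, 5, 7, 9 — each is linear in n, where the shown terms are n = 2, 3, 4, 5.
Setting n = 7 gives 19, 16, 13 characters in each block.

eeeeeeeeeeeeeeeeeeettttttttttttttttwwwwwwwwwwwww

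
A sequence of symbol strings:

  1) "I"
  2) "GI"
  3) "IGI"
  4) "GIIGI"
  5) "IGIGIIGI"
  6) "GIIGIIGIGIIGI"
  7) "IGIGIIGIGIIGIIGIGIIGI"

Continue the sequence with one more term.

GIIGIIGIGIIGIIGIGIIGIGIIGIIGIGIIGI

Each term (from the third on) is the two preceding terms concatenated in order: term 3 = I·GI = IGI.
The next term joins GIIGIIGIGIIGI and IGIGIIGIGIIGIIGIGIIGI.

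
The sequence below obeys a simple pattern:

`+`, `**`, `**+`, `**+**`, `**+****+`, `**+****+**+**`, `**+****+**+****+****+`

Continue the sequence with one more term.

Each term (from the third on) is the previous term followed by the one before it: term 3 = **·+ = **+.
Continuing: **+****+**+****+****+ · **+****+**+** gives term 8.

**+****+**+****+****+**+****+**+**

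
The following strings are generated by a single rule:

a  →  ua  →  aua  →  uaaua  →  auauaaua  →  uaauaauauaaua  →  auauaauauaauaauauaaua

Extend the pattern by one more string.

From term 3 onward, concatenate the second-to-last term with the last: a·ua = aua, ua·aua = uaaua, …
Continuing: uaauaauauaaua · auauaauauaauaauauaaua gives term 8.

uaauaauauaauaauauaauauaauaauauaaua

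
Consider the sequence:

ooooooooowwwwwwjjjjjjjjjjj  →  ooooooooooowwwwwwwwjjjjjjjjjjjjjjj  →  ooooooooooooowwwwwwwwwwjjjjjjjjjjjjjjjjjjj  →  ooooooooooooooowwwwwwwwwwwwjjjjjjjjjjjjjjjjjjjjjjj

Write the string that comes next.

ooooooooooooooooowwwwwwwwwwwwwwjjjjjjjjjjjjjjjjjjjjjjjjjjj

The n-th term is 2n+3 o's then 2n w's then 4n-1 j's, where the shown terms are n = 3, 4, 5, 6.
For the next term, n = 7, so the run lengths are 17, 14, 27.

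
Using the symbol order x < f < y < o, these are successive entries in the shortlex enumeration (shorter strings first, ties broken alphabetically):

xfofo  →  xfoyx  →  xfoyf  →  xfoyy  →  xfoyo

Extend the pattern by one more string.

Find the rightmost character of xfoyo below o, bump it to the next letter, and reset everything to its right to x.

xfoox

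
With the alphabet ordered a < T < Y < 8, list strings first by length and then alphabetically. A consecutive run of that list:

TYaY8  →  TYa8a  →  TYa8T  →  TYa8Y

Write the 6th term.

TYTaa

Stepping forward 2 times from TYa8Y: TYa8Y → TYa88, then the target.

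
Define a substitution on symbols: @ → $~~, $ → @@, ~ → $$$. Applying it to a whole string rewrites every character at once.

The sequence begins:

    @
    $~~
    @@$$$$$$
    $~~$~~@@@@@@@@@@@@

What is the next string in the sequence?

Replace each of the 18 characters of $~~$~~@@@@@@@@@@@@ in place — @@ $$$ $$$ @@ $$$ $$$ $~~ $~~ $~~ $~~ $~~ $~~ $~~ $~~ $~~ $~~ $~~ $~~ — and concatenate.

@@$$$$$$@@$$$$$$$~~$~~$~~$~~$~~$~~$~~$~~$~~$~~$~~$~~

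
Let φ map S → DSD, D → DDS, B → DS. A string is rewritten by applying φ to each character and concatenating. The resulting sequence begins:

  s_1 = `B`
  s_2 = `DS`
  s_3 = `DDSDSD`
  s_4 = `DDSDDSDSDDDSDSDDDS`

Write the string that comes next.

Rewriting the 18 symbols of DDSDDSDSDDDSDSDDDS one by one yields DDS DDS DSD DDS DDS DSD DDS DSD DDS DDS DDS DSD DDS DSD DDS DDS DDS DSD; concatenated:

DDSDDSDSDDDSDDSDSDDDSDSDDDSDDSDDSDSDDDSDSDDDSDDSDDSDSD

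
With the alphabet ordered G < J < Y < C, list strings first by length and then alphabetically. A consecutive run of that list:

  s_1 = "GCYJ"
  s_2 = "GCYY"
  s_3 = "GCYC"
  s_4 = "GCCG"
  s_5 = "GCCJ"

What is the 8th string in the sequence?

Stepping forward 3 times from GCCJ: GCCJ → GCCY → GCCC, then the target.

JGGG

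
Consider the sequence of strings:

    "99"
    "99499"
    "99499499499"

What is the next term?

s(k+1) = s(k)·4·s(k) — each term doubles the last with '4' between the halves.
Doubling 99499499499 with '4' between the halves:

99499499499499499499499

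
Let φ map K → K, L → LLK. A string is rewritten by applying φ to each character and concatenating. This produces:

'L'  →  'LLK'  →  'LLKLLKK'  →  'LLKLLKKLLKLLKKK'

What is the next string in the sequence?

Applying the rule to each of the 15 symbols of LLKLLKKLLKLLKKK gives the pieces LLK LLK K LLK LLK K K LLK LLK K LLK LLK K K K, which concatenate to the answer.

LLKLLKKLLKLLKKKLLKLLKKLLKLLKKKK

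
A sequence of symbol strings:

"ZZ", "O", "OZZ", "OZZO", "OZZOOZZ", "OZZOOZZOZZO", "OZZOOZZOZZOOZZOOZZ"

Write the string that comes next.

OZZOOZZOZZOOZZOOZZOZZOOZZOZZO

From term 3 onward, concatenate the last term with the second-to-last: O·ZZ = OZZ, OZZ·O = OZZO, …
The next term joins OZZOOZZOZZOOZZOOZZ and OZZOOZZOZZO.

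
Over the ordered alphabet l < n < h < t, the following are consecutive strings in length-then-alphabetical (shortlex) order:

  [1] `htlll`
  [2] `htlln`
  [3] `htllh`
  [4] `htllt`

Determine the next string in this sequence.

Find the rightmost character of htllt below t, bump it to the next letter, and reset everything to its right to l.

htlnl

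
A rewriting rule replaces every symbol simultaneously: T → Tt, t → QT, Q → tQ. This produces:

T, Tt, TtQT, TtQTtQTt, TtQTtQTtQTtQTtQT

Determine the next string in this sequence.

Rewriting the 16 symbols of TtQTtQTtQTtQTtQT one by one yields Tt QT tQ Tt QT tQ Tt QT tQ Tt QT tQ Tt QT tQ Tt; concatenated:

TtQTtQTtQTtQTtQTtQTtQTtQTtQTtQTt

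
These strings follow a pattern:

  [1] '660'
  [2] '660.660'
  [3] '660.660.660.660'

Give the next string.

s(k+1) = s(k)·.·s(k) — each term doubles the last with '.' between the halves.
One more doubling of 660.660.660.660 gives the answer.

660.660.660.660.660.660.660.660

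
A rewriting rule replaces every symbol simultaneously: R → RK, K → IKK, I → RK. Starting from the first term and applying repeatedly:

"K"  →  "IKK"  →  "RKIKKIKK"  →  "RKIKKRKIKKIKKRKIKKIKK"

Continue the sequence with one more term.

φ(RKIKKRKIKKIKKRKIKKIKK) expands symbol-by-symbol to RK IKK RK IKK IKK RK IKK RK IKK IKK RK IKK IKK RK IKK RK IKK IKK RK IKK IKK; joining the 21 pieces gives the next term.

RKIKKRKIKKIKKRKIKKRKIKKIKKRKIKKIKKRKIKKRKIKKIKKRKIKKIKK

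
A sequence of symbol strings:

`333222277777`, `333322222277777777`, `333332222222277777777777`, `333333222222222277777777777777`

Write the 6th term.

The n-th term is n+1 3's then 2n 2's then 3n-1 7's, where the shown terms are n = 2, 3, 4, 5.
At n = 7 the blocks have lengths 8, 14, 20.

333333332222222222222277777777777777777777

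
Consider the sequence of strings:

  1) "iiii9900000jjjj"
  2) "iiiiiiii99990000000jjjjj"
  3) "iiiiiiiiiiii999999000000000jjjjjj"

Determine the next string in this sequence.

iiiiiiiiiiiiiiii9999999900000000000jjjjjjj

The n-th term is 4n i's then 2n 9's then 2n+3 0's then n+3 j's (n = 1, 2, …).
Setting n = 4 gives 16, 8, 11, 7 characters in each block.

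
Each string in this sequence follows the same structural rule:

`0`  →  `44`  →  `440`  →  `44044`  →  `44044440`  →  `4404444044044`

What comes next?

From term 3 onward, concatenate the last term with the second-to-last: 44·0 = 440, 440·44 = 44044, …
So term 7 is 4404444044044·44044440.

440444404404444044440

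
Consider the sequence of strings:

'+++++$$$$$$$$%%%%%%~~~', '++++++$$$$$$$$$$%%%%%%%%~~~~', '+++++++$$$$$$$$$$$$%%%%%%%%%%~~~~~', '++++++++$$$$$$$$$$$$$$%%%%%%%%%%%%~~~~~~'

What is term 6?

Term n consists of n+2 +'s, followed by 2n+2 $'s, followed by 2n %'s, followed by n ~'s, where the shown terms are n = 3, 4, 5, 6.
Setting n = 8 gives 10, 18, 16, 8 characters in each block.

++++++++++$$$$$$$$$$$$$$$$$$%%%%%%%%%%%%%%%%~~~~~~~~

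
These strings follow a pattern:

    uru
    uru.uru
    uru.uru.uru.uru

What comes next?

uru.uru.uru.uru.uru.uru.uru.uru

s(k+1) = s(k)·.·s(k) — each term doubles the last with '.' between the halves.
So the next term is two copies of uru.uru.uru.uru with '.' between the halves.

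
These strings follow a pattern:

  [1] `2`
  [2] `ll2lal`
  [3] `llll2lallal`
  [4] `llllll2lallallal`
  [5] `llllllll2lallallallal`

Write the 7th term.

llllllllllll2lallallallallallal

s(k+1) = ll·s(k)·lal, so each term gains ll as a prefix and lal as a suffix.
From llllllll2lallallallal, 2 further steps: llllllll2lallallallal → llllllllll2lallallallallal → (answer).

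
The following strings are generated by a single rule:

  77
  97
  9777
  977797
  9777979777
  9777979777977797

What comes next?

From term 3 onward, concatenate the last term with the second-to-last: 97·77 = 9777, 9777·97 = 977797, …
Continuing: 9777979777977797 · 9777979777 gives term 7.

97779797779777979777979777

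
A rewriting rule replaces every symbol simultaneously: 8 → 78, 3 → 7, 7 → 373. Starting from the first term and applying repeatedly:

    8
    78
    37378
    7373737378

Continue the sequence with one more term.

Rewriting each symbol of 7373737378: 7→373, 3→7, 7→373, 3→7, 7→373, 3→7, 7→373, 3→7, 7→373, 8→78, which concatenates to 373 7 373 7 373 7 373 7 373 78.

373737373737373737378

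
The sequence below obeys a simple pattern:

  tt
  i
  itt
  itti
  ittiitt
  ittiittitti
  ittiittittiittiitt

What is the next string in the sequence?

This is a Fibonacci-style word recurrence s(k) = s(k−1)·s(k−2): e.g. i·tt = itt.
Continuing: ittiittittiittiitt · ittiittitti gives term 8.

ittiittittiittiittittiittitti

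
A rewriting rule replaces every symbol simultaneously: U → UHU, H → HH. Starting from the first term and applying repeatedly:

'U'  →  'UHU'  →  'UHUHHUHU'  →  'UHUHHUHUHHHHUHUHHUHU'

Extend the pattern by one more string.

φ(UHUHHUHUHHHHUHUHHUHU) expands symbol-by-symbol to UHU HH UHU HH HH UHU HH UHU HH HH HH HH UHU HH UHU HH HH UHU HH UHU; joining the 20 pieces gives the next term.

UHUHHUHUHHHHUHUHHUHUHHHHHHHHUHUHHUHUHHHHUHUHHUHU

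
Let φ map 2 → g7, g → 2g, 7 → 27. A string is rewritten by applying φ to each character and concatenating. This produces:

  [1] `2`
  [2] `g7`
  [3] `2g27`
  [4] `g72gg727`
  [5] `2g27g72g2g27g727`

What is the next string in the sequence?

Replace each of the 16 characters of 2g27g72g2g27g727 in place — g7 2g g7 27 2g 27 g7 2g g7 2g g7 27 2g 27 g7 27 — and concatenate.

g72gg7272g27g72gg72gg7272g27g727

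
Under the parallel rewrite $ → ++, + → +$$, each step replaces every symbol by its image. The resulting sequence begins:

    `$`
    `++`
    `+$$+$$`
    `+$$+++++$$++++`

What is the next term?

+$$+++++$$+$$+$$+$$+$$+++++$$+$$+$$+$$

Replace each of the 14 characters of +$$+++++$$++++ in place — +$$ ++ ++ +$$ +$$ +$$ +$$ +$$ ++ ++ +$$ +$$ +$$ +$$ — and concatenate.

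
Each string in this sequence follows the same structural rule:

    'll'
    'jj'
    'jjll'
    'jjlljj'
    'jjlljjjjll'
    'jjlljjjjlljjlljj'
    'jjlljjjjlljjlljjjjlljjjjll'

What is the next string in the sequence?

This is a Fibonacci-style word recurrence s(k) = s(k−1)·s(k−2): e.g. jj·ll = jjll.
Continuing: jjlljjjjlljjlljjjjlljjjjll · jjlljjjjlljjlljj gives term 8.

jjlljjjjlljjlljjjjlljjjjlljjlljjjjlljjlljj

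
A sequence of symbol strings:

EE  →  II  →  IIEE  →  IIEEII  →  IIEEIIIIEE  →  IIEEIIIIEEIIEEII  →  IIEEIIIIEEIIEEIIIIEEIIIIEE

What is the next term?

IIEEIIIIEEIIEEIIIIEEIIIIEEIIEEIIIIEEIIEEII

Each term (from the third on) is the previous term followed by the one before it: term 3 = II·EE = IIEE.
The next term joins IIEEIIIIEEIIEEIIIIEEIIIIEE and IIEEIIIIEEIIEEII.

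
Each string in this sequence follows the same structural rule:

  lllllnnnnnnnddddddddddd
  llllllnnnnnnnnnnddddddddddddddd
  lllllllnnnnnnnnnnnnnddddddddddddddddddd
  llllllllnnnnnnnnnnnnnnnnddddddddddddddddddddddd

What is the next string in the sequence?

Term n consists of n+3 l's, followed by 3n+1 n's, followed by 4n+3 d's, where the shown terms are n = 2, 3, 4, 5.
Setting n = 6 gives 9, 19, 27 characters in each block.

lllllllllnnnnnnnnnnnnnnnnnnnddddddddddddddddddddddddddd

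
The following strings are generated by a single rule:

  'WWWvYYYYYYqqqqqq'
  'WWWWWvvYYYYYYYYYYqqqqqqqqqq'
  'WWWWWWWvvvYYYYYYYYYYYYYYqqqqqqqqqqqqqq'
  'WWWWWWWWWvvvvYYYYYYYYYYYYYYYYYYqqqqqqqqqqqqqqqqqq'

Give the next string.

Each string has the form W^{2n+1} v^{n} Y^{4n+2} q^{4n+2} (n = 1, 2, …).
Setting n = 5 gives 11, 5, 22, 22 characters in each block.

WWWWWWWWWWWvvvvvYYYYYYYYYYYYYYYYYYYYYYqqqqqqqqqqqqqqqqqqqqqq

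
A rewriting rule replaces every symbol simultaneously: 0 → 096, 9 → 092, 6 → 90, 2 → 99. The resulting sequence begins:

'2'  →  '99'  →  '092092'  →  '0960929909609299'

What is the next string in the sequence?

09609290096092990920920960929009609299092092

φ(0960929909609299) expands symbol-by-symbol to 096 092 90 096 092 99 092 092 096 092 90 096 092 99 092 092; joining the 16 pieces gives the next term.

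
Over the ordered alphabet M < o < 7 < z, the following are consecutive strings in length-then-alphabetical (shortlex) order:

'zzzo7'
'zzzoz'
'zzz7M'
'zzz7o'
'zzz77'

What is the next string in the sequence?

zzz7z

Find the rightmost character of zzz77 below z, bump it to the next letter, and reset everything to its right to M.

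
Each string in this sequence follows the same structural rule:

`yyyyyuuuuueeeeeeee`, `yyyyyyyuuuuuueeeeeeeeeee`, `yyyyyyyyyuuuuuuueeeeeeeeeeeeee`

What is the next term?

The n-th term is 2n+1 y's then n+3 u's then 3n+2 e's, where the shown terms are n = 2, 3, 4.
At n = 5 the blocks have lengths 11, 8, 17.

yyyyyyyyyyyuuuuuuuueeeeeeeeeeeeeeeee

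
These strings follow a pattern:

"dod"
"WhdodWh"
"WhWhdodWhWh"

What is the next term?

Every step adds Wh to the front and Wh to the end of the previous string.
So the next term is Wh·WhWhdodWhWh·Wh.

WhWhWhdodWhWhWh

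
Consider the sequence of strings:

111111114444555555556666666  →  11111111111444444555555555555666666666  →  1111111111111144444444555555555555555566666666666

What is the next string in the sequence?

111111111111111114444444444555555555555555555556666666666666

Reading off run lengths: 1 runs 8, 11, 14; 4 runs 4, 6, 8; 5 runs 8, 12, 16; 6 runs 7, 9, 11 — each is linear in n, where the shown terms are n = 2, 3, 4.
For the next term, n = 5, so the run lengths are 17, 10, 20, 13.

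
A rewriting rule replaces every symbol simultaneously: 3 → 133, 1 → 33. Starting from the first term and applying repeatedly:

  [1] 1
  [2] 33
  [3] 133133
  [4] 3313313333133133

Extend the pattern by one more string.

Rewriting the 16 symbols of 3313313333133133 one by one yields 133 133 33 133 133 33 133 133 133 133 33 133 133 33 133 133; concatenated:

13313333133133331331331331333313313333133133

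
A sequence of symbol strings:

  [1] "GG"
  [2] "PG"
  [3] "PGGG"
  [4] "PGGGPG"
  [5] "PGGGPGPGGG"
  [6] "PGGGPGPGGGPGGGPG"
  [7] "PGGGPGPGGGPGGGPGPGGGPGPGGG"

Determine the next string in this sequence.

PGGGPGPGGGPGGGPGPGGGPGPGGGPGGGPGPGGGPGGGPG

From term 3 onward, concatenate the last term with the second-to-last: PG·GG = PGGG, PGGG·PG = PGGGPG, …
So term 8 is PGGGPGPGGGPGGGPGPGGGPGPGGG·PGGGPGPGGGPGGGPG.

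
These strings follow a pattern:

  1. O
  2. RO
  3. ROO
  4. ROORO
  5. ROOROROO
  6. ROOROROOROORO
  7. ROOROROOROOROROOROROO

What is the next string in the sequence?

ROOROROOROOROROOROROOROOROROOROORO

Each term (from the third on) is the previous term followed by the one before it: term 3 = RO·O = ROO.
Continuing: ROOROROOROOROROOROROO · ROOROROOROORO gives term 8.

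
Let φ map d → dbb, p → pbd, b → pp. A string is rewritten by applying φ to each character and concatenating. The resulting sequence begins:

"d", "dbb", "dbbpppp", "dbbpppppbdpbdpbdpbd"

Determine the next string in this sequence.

dbbpppppbdpbdpbdpbdpbdppdbbpbdppdbbpbdppdbbpbdppdbb

Applying the rule to each of the 19 symbols of dbbpppppbdpbdpbdpbd gives the pieces dbb pp pp pbd pbd pbd pbd pbd pp dbb pbd pp dbb pbd pp dbb pbd pp dbb, which concatenate to the answer.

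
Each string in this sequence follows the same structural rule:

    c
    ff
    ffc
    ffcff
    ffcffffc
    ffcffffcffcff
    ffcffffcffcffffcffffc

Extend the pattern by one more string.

ffcffffcffcffffcffffcffcffffcffcff

This is a Fibonacci-style word recurrence s(k) = s(k−1)·s(k−2): e.g. ff·c = ffc.
The next term joins ffcffffcffcffffcffffc and ffcffffcffcff.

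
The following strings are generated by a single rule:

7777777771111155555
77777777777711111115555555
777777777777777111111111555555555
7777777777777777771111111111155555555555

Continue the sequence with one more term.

77777777777777777777711111111111115555555555555

Term n consists of 3n 7's, followed by 2n-1 1's, followed by 2n-1 5's, where the shown terms are n = 3, 4, 5, 6.
Setting n = 7 gives 21, 13, 13 characters in each block.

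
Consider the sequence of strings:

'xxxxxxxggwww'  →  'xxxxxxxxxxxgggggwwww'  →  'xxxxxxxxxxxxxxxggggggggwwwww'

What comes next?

xxxxxxxxxxxxxxxxxxxgggggggggggwwwwww

Term n consists of 4n+3 x's, followed by 3n-1 g's, followed by n+2 w's (n = 1, 2, …).
At n = 4 the blocks have lengths 19, 11, 6.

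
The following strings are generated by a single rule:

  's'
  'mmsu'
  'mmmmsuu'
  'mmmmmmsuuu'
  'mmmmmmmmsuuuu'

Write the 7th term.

Every step adds mm to the front and u to the end of the previous string.
From mmmmmmmmsuuuu, 2 further steps: mmmmmmmmsuuuu → mmmmmmmmmmsuuuuu → (answer).

mmmmmmmmmmmmsuuuuuu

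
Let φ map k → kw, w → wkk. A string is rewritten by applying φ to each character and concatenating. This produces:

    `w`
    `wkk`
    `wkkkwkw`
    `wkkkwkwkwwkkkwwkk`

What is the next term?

Applying the rule to each of the 17 symbols of wkkkwkwkwwkkkwwkk gives the pieces wkk kw kw kw wkk kw wkk kw wkk wkk kw kw kw wkk wkk kw kw, which concatenate to the answer.

wkkkwkwkwwkkkwwkkkwwkkwkkkwkwkwwkkwkkkwkw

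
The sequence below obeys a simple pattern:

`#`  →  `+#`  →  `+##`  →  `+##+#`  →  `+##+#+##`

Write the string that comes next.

+##+#+##+##+#

From term 3 onward, concatenate the last term with the second-to-last: +#·# = +##, +##·+# = +##+#, …
Continuing: +##+#+## · +##+# gives term 6.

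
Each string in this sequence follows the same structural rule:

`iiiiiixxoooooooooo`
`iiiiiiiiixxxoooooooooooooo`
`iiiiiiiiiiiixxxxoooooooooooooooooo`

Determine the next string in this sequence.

iiiiiiiiiiiiiiixxxxxoooooooooooooooooooooo

Reading off run lengths: i runs 6, 9, 12; x runs 2, 3, 4; o runs 10, 14, 18 — each is linear in n, where the shown terms are n = 2, 3, 4.
At n = 5 the blocks have lengths 15, 5, 22.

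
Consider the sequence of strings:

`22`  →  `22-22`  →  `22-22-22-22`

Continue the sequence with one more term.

22-22-22-22-22-22-22-22

Each string is two copies of the previous one joined by '-'.
So the next term is two copies of 22-22-22-22 with '-' between the halves.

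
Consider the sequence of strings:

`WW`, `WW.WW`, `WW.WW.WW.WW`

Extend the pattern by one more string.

Each string is two copies of the previous one joined by '.'.
Doubling WW.WW.WW.WW with '.' between the halves:

WW.WW.WW.WW.WW.WW.WW.WW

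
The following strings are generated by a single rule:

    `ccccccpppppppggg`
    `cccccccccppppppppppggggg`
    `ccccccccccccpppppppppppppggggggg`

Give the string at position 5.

Each string has the form c^{3n} p^{3n+1} g^{2n-1}, where the shown terms are n = 2, 3, 4.
Setting n = 6 gives 18, 19, 11 characters in each block.

ccccccccccccccccccpppppppppppppppppppggggggggggg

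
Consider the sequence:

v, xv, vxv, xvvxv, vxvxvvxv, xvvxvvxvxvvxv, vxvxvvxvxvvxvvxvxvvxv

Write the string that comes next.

From term 3 onward, concatenate the second-to-last term with the last: v·xv = vxv, xv·vxv = xvvxv, …
The next term joins xvvxvvxvxvvxv and vxvxvvxvxvvxvvxvxvvxv.

xvvxvvxvxvvxvvxvxvvxvxvvxvvxvxvvxv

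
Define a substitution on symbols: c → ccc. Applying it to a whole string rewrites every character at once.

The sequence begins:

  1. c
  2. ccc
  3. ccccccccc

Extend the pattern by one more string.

ccccccccccccccccccccccccccc

Rewriting each symbol of ccccccccc: c→ccc, c→ccc, c→ccc, c→ccc, c→ccc, c→ccc, c→ccc, c→ccc, c→ccc, which concatenates to ccc ccc ccc ccc ccc ccc ccc ccc ccc.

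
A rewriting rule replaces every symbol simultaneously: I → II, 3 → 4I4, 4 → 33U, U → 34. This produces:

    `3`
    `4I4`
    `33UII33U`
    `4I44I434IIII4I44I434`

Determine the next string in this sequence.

Rewriting the 20 symbols of 4I44I434IIII4I44I434 one by one yields 33U II 33U 33U II 33U 4I4 33U II II II II 33U II 33U 33U II 33U 4I4 33U; concatenated:

33UII33U33UII33U4I433UIIIIIIII33UII33U33UII33U4I433U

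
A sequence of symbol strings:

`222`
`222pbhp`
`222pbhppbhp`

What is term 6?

222pbhppbhppbhppbhppbhp

Each term is the previous one with pbhp appended.
From 222pbhppbhp, 3 further steps: 222pbhppbhp → 222pbhppbhppbhp → 222pbhppbhppbhppbhp → (answer).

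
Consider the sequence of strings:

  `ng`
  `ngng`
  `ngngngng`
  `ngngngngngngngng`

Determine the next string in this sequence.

s(k+1) = s(k)·s(k) — each term doubles the last.
Doubling ngngngngngngngng:

ngngngngngngngngngngngngngngngng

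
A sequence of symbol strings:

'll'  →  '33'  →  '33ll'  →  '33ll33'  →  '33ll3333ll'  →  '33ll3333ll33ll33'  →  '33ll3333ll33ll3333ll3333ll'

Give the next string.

This is a Fibonacci-style word recurrence s(k) = s(k−1)·s(k−2): e.g. 33·ll = 33ll.
So term 8 is 33ll3333ll33ll3333ll3333ll·33ll3333ll33ll33.

33ll3333ll33ll3333ll3333ll33ll3333ll33ll33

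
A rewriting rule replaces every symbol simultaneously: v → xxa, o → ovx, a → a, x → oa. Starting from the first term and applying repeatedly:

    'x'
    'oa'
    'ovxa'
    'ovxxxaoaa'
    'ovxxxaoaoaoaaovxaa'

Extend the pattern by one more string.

ovxxxaoaoaoaaovxaovxaovxaaovxxxaoaaa

Applying the rule to each of the 18 symbols of ovxxxaoaoaoaaovxaa gives the pieces ovx xxa oa oa oa a ovx a ovx a ovx a a ovx xxa oa a a, which concatenate to the answer.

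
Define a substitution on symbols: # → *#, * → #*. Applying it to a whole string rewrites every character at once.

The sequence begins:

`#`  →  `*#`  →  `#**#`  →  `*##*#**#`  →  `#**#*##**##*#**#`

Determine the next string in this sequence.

*##*#**##**#*##*#**#*##**##*#**#

φ(#**#*##**##*#**#) expands symbol-by-symbol to *# #* #* *# #* *# *# #* #* *# *# #* *# #* #* *#; joining the 16 pieces gives the next term.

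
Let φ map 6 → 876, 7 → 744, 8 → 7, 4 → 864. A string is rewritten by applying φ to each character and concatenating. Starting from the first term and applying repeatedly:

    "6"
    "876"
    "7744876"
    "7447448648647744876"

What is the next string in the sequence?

Rewriting the 19 symbols of 7447448648647744876 one by one yields 744 864 864 744 864 864 7 876 864 7 876 864 744 744 864 864 7 744 876; concatenated:

744864864744864864787686478768647447448648647744876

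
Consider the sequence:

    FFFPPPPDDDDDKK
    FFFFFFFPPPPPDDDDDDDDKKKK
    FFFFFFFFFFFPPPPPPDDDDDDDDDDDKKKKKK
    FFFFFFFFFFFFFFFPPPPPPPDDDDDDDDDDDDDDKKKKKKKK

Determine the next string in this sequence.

FFFFFFFFFFFFFFFFFFFPPPPPPPPDDDDDDDDDDDDDDDDDKKKKKKKKKK

Each string has the form F^{4n-1} P^{n+3} D^{3n+2} K^{2n} (n = 1, 2, …).
For the next term, n = 5, so the run lengths are 19, 8, 17, 10.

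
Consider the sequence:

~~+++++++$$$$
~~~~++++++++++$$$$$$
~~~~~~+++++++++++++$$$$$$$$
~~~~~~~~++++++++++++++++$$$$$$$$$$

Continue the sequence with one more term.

~~~~~~~~~~+++++++++++++++++++$$$$$$$$$$$$

The n-th term is 2n-2 ~'s then 3n+1 +'s then 2n $'s, where the shown terms are n = 2, 3, 4, 5.
Setting n = 6 gives 10, 19, 12 characters in each block.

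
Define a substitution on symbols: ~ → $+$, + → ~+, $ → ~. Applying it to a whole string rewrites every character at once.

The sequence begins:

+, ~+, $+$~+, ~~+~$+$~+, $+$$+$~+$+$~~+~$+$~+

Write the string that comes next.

~~+~~~+~$+$~+~~+~$+$$+$~+$+$~~+~$+$~+

φ($+$$+$~+$+$~~+~$+$~+) expands symbol-by-symbol to ~ ~+ ~ ~ ~+ ~ $+$ ~+ ~ ~+ ~ $+$ $+$ ~+ $+$ ~ ~+ ~ $+$ ~+; joining the 20 pieces gives the next term.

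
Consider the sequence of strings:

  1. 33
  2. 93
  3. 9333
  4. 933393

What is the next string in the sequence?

From term 3 onward, concatenate the last term with the second-to-last: 93·33 = 9333, 9333·93 = 933393, …
Continuing: 933393 · 9333 gives term 5.

9333939333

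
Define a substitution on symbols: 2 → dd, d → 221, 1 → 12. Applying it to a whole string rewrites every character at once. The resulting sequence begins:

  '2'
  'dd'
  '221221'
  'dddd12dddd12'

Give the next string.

22122122122112dd22122122122112dd

Expanding dddd12dddd12: d→221, d→221, d→221, d→221, 1→12, 2→dd, d→221, d→221, d→221, d→221, 1→12, 2→dd. Concatenated: 221 221 221 221 12 dd 221 221 221 221 12 dd.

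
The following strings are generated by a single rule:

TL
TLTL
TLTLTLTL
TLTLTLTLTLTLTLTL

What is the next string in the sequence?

s(k+1) = s(k)·s(k) — each term doubles the last.
Doubling TLTLTLTLTLTLTLTL:

TLTLTLTLTLTLTLTLTLTLTLTLTLTLTLTL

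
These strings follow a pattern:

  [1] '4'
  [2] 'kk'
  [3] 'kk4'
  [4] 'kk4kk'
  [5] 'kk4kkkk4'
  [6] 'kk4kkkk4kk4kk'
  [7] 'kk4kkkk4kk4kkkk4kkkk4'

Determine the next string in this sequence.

kk4kkkk4kk4kkkk4kkkk4kk4kkkk4kk4kk

From term 3 onward, concatenate the last term with the second-to-last: kk·4 = kk4, kk4·kk = kk4kk, …
So term 8 is kk4kkkk4kk4kkkk4kkkk4·kk4kkkk4kk4kk.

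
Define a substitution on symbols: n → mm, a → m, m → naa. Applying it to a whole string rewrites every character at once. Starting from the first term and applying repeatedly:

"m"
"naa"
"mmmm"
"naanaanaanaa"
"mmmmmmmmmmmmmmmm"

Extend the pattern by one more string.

φ(mmmmmmmmmmmmmmmm) expands symbol-by-symbol to naa naa naa naa naa naa naa naa naa naa naa naa naa naa naa naa; joining the 16 pieces gives the next term.

naanaanaanaanaanaanaanaanaanaanaanaanaanaanaanaa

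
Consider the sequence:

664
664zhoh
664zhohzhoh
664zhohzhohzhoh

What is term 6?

Every step adds zhoh to the end: s(k+1) = s(k)·zhoh.
From 664zhohzhohzhoh, 2 further steps: 664zhohzhohzhoh → 664zhohzhohzhohzhoh → (answer).

664zhohzhohzhohzhohzhoh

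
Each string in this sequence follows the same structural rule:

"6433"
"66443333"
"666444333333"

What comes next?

6666444433333333

The n-th term is n 6's then n 4's then 2n 3's (n = 1, 2, …).
Setting n = 4 gives 4, 4, 8 characters in each block.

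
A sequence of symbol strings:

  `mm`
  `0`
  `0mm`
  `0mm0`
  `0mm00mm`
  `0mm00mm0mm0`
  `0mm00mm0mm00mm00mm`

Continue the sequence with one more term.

This is a Fibonacci-style word recurrence s(k) = s(k−1)·s(k−2): e.g. 0·mm = 0mm.
Continuing: 0mm00mm0mm00mm00mm · 0mm00mm0mm0 gives term 8.

0mm00mm0mm00mm00mm0mm00mm0mm0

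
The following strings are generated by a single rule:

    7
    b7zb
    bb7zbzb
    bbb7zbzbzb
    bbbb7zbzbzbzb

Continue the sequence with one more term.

s(k+1) = b·s(k)·zb, so each term gains b as a prefix and zb as a suffix.
Applying this once more to bbbb7zbzbzbzb:

bbbbb7zbzbzbzbzb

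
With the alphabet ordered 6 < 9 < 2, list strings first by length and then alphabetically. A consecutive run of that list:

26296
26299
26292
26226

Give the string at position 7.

Stepping forward 3 times from 26226: 26226 → 26229 → 26222, then the target.

29666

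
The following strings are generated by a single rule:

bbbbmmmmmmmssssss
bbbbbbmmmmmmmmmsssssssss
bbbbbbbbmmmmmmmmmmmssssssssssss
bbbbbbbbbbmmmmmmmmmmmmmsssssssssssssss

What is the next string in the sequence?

The n-th term is 2n b's then 2n+3 m's then 3n s's, where the shown terms are n = 2, 3, 4, 5.
At n = 6 the blocks have lengths 12, 15, 18.

bbbbbbbbbbbbmmmmmmmmmmmmmmmssssssssssssssssss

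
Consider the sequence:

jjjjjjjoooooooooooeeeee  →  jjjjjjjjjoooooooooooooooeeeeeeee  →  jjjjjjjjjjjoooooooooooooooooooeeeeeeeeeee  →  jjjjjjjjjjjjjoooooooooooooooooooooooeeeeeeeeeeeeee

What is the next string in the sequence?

jjjjjjjjjjjjjjjoooooooooooooooooooooooooooeeeeeeeeeeeeeeeee

Term n consists of 2n+3 j's, followed by 4n+3 o's, followed by 3n-1 e's, where the shown terms are n = 2, 3, 4, 5.
At n = 6 the blocks have lengths 15, 27, 17.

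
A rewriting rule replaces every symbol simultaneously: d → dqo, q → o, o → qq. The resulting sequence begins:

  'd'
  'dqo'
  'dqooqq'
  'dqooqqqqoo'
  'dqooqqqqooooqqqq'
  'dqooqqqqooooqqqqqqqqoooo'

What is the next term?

Rewriting the 24 symbols of dqooqqqqooooqqqqqqqqoooo one by one yields dqo o qq qq o o o o qq qq qq qq o o o o o o o o qq qq qq qq; concatenated:

dqooqqqqooooqqqqqqqqooooooooqqqqqqqq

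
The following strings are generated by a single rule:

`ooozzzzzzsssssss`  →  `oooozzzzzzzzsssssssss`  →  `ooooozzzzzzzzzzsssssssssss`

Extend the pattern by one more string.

Each string has the form o^{n} z^{2n} s^{2n+1}, where the shown terms are n = 3, 4, 5.
For the next term, n = 6, so the run lengths are 6, 12, 13.

oooooozzzzzzzzzzzzsssssssssssss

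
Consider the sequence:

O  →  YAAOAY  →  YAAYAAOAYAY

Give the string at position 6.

Every step adds YAA to the front and AY to the end of the previous string.
From YAAYAAOAYAY, 3 further steps: YAAYAAOAYAY → YAAYAAYAAOAYAYAY → YAAYAAYAAYAAOAYAYAYAY → (answer).

YAAYAAYAAYAAYAAOAYAYAYAYAY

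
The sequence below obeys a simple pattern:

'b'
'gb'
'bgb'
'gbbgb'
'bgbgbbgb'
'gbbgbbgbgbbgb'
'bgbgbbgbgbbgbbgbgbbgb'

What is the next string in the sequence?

gbbgbbgbgbbgbbgbgbbgbgbbgbbgbgbbgb

This is a Fibonacci-style word recurrence s(k) = s(k−2)·s(k−1): e.g. b·gb = bgb.
Continuing: gbbgbbgbgbbgb · bgbgbbgbgbbgbbgbgbbgb gives term 8.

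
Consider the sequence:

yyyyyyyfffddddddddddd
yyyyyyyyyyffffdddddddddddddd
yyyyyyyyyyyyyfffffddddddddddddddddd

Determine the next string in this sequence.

yyyyyyyyyyyyyyyyffffffdddddddddddddddddddd

Term n consists of 3n-2 y's, followed by n f's, followed by 3n+2 d's, where the shown terms are n = 3, 4, 5.
Setting n = 6 gives 16, 6, 20 characters in each block.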